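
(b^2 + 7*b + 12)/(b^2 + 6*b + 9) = (b + 4)/(b + 3)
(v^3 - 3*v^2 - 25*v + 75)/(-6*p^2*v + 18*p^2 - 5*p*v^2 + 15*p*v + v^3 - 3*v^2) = (25 - v^2)/(6*p^2 + 5*p*v - v^2)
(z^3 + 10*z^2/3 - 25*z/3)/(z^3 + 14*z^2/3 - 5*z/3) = (3*z - 5)/(3*z - 1)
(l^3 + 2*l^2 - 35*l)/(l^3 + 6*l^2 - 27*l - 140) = l/(l + 4)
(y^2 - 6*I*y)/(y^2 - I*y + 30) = y/(y + 5*I)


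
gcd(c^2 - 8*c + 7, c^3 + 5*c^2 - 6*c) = c - 1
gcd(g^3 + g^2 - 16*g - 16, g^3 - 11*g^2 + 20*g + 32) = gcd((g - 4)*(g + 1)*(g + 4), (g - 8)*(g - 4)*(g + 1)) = g^2 - 3*g - 4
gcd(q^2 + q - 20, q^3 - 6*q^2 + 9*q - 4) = q - 4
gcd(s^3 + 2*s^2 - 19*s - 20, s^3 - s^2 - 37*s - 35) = s^2 + 6*s + 5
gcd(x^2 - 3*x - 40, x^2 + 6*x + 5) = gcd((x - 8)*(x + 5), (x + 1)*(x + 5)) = x + 5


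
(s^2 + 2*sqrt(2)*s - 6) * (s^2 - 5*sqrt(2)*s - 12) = s^4 - 3*sqrt(2)*s^3 - 38*s^2 + 6*sqrt(2)*s + 72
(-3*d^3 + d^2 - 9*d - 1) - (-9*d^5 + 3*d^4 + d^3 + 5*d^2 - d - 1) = 9*d^5 - 3*d^4 - 4*d^3 - 4*d^2 - 8*d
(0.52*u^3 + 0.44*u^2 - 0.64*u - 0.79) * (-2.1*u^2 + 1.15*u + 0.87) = -1.092*u^5 - 0.326*u^4 + 2.3024*u^3 + 1.3058*u^2 - 1.4653*u - 0.6873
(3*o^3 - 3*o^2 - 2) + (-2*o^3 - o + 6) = o^3 - 3*o^2 - o + 4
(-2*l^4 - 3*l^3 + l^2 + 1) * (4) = -8*l^4 - 12*l^3 + 4*l^2 + 4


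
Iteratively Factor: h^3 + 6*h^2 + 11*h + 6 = (h + 3)*(h^2 + 3*h + 2) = (h + 2)*(h + 3)*(h + 1)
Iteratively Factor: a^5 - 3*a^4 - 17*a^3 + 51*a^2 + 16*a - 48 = (a - 4)*(a^4 + a^3 - 13*a^2 - a + 12) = (a - 4)*(a - 3)*(a^3 + 4*a^2 - a - 4) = (a - 4)*(a - 3)*(a - 1)*(a^2 + 5*a + 4) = (a - 4)*(a - 3)*(a - 1)*(a + 4)*(a + 1)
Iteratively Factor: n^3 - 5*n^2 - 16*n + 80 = (n + 4)*(n^2 - 9*n + 20) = (n - 4)*(n + 4)*(n - 5)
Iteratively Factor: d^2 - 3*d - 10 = (d + 2)*(d - 5)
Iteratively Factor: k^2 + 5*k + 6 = (k + 2)*(k + 3)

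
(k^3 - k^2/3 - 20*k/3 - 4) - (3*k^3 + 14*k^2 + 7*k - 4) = -2*k^3 - 43*k^2/3 - 41*k/3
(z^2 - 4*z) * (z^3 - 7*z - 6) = z^5 - 4*z^4 - 7*z^3 + 22*z^2 + 24*z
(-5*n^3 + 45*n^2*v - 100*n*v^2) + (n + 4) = -5*n^3 + 45*n^2*v - 100*n*v^2 + n + 4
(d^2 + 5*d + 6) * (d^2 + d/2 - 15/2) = d^4 + 11*d^3/2 + d^2 - 69*d/2 - 45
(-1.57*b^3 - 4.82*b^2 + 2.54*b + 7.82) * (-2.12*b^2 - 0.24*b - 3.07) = 3.3284*b^5 + 10.5952*b^4 + 0.591899999999999*b^3 - 2.3906*b^2 - 9.6746*b - 24.0074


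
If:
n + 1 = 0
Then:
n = -1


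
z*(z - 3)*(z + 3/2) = z^3 - 3*z^2/2 - 9*z/2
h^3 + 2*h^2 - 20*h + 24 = (h - 2)^2*(h + 6)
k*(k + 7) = k^2 + 7*k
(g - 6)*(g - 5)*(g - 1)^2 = g^4 - 13*g^3 + 53*g^2 - 71*g + 30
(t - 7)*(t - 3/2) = t^2 - 17*t/2 + 21/2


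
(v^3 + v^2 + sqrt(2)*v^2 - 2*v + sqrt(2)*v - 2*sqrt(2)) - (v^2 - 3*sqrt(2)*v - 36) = v^3 + sqrt(2)*v^2 - 2*v + 4*sqrt(2)*v - 2*sqrt(2) + 36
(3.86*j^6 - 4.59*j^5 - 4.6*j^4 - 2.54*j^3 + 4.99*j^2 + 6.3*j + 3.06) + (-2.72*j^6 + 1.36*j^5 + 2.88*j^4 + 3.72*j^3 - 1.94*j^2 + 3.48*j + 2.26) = 1.14*j^6 - 3.23*j^5 - 1.72*j^4 + 1.18*j^3 + 3.05*j^2 + 9.78*j + 5.32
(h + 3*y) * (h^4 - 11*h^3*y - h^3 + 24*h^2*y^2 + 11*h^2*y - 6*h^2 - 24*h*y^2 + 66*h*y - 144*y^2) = h^5 - 8*h^4*y - h^4 - 9*h^3*y^2 + 8*h^3*y - 6*h^3 + 72*h^2*y^3 + 9*h^2*y^2 + 48*h^2*y - 72*h*y^3 + 54*h*y^2 - 432*y^3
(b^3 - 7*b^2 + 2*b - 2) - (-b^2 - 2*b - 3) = b^3 - 6*b^2 + 4*b + 1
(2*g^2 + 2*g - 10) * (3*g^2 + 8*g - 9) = 6*g^4 + 22*g^3 - 32*g^2 - 98*g + 90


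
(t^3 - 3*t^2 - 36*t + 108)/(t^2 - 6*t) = t + 3 - 18/t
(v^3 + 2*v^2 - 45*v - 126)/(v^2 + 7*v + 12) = (v^2 - v - 42)/(v + 4)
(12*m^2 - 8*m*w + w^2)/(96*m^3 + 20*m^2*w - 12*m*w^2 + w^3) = (-2*m + w)/(-16*m^2 - 6*m*w + w^2)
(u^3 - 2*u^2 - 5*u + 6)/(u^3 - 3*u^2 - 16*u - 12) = (u^2 - 4*u + 3)/(u^2 - 5*u - 6)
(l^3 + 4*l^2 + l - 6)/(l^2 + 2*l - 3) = l + 2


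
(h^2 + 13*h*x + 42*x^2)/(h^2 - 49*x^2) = (-h - 6*x)/(-h + 7*x)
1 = 1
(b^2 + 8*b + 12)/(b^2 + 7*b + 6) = (b + 2)/(b + 1)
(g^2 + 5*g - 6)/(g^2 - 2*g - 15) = (-g^2 - 5*g + 6)/(-g^2 + 2*g + 15)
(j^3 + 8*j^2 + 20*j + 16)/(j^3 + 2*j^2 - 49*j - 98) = (j^2 + 6*j + 8)/(j^2 - 49)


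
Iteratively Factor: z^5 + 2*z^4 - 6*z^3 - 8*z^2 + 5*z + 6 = (z - 2)*(z^4 + 4*z^3 + 2*z^2 - 4*z - 3) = (z - 2)*(z + 1)*(z^3 + 3*z^2 - z - 3) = (z - 2)*(z - 1)*(z + 1)*(z^2 + 4*z + 3) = (z - 2)*(z - 1)*(z + 1)^2*(z + 3)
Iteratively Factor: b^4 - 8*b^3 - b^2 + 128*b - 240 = (b + 4)*(b^3 - 12*b^2 + 47*b - 60) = (b - 4)*(b + 4)*(b^2 - 8*b + 15) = (b - 5)*(b - 4)*(b + 4)*(b - 3)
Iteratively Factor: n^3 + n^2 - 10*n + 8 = (n - 1)*(n^2 + 2*n - 8) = (n - 2)*(n - 1)*(n + 4)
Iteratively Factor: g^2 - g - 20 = (g + 4)*(g - 5)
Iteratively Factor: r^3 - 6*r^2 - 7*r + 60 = (r + 3)*(r^2 - 9*r + 20) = (r - 4)*(r + 3)*(r - 5)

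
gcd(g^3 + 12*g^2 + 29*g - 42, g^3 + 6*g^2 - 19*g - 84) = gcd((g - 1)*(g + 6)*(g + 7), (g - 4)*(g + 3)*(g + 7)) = g + 7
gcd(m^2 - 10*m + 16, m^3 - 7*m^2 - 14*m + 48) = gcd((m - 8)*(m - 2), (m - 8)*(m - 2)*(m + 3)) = m^2 - 10*m + 16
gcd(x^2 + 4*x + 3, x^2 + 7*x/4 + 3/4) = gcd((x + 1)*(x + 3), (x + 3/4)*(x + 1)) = x + 1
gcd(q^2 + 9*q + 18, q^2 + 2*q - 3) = q + 3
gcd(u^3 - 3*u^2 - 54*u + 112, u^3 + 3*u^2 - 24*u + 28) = u^2 + 5*u - 14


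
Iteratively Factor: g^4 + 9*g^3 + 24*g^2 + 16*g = (g + 4)*(g^3 + 5*g^2 + 4*g) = (g + 4)^2*(g^2 + g) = (g + 1)*(g + 4)^2*(g)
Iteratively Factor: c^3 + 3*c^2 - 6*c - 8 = (c - 2)*(c^2 + 5*c + 4) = (c - 2)*(c + 1)*(c + 4)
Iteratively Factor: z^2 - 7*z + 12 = (z - 4)*(z - 3)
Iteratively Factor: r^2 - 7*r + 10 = (r - 5)*(r - 2)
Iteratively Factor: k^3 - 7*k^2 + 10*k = (k)*(k^2 - 7*k + 10) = k*(k - 5)*(k - 2)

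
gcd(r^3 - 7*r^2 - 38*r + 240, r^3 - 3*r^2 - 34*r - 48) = r - 8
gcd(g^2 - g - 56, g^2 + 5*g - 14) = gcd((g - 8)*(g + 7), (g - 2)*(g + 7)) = g + 7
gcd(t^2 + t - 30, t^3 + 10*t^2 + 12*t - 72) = t + 6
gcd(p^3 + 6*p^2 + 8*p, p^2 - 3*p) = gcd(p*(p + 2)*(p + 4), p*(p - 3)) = p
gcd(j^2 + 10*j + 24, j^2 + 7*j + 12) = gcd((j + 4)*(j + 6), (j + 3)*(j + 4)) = j + 4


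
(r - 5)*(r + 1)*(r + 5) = r^3 + r^2 - 25*r - 25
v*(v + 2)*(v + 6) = v^3 + 8*v^2 + 12*v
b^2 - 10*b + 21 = (b - 7)*(b - 3)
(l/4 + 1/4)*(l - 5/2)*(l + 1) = l^3/4 - l^2/8 - l - 5/8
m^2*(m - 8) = m^3 - 8*m^2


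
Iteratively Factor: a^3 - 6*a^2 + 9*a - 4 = (a - 1)*(a^2 - 5*a + 4) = (a - 4)*(a - 1)*(a - 1)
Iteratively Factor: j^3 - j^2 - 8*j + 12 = (j - 2)*(j^2 + j - 6) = (j - 2)^2*(j + 3)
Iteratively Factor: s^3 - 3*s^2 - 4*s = (s - 4)*(s^2 + s) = (s - 4)*(s + 1)*(s)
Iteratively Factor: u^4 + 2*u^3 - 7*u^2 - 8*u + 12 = (u - 1)*(u^3 + 3*u^2 - 4*u - 12) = (u - 2)*(u - 1)*(u^2 + 5*u + 6) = (u - 2)*(u - 1)*(u + 3)*(u + 2)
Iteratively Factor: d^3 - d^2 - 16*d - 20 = (d + 2)*(d^2 - 3*d - 10) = (d - 5)*(d + 2)*(d + 2)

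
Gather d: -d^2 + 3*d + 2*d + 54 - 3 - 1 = -d^2 + 5*d + 50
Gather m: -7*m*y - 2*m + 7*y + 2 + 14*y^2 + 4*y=m*(-7*y - 2) + 14*y^2 + 11*y + 2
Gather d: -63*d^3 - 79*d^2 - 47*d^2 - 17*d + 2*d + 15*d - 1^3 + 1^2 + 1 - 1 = -63*d^3 - 126*d^2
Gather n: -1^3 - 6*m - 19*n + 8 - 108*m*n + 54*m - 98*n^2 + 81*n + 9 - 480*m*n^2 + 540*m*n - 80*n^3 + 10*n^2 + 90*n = 48*m - 80*n^3 + n^2*(-480*m - 88) + n*(432*m + 152) + 16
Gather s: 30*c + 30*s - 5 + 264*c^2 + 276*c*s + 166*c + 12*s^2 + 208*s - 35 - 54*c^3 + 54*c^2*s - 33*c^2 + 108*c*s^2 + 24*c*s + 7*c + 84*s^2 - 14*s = -54*c^3 + 231*c^2 + 203*c + s^2*(108*c + 96) + s*(54*c^2 + 300*c + 224) - 40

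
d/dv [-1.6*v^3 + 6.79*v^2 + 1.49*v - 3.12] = -4.8*v^2 + 13.58*v + 1.49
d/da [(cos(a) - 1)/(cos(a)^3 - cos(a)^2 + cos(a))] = (7*cos(a)/2 - 2*cos(2*a) + cos(3*a)/2 - 3)*sin(a)/((sin(a)^2 + cos(a) - 2)^2*cos(a)^2)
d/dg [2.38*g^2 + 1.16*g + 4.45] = 4.76*g + 1.16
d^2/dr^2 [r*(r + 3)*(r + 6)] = 6*r + 18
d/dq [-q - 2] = -1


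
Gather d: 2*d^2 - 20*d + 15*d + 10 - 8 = 2*d^2 - 5*d + 2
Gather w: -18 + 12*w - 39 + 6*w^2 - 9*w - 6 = 6*w^2 + 3*w - 63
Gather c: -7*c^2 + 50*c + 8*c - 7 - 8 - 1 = -7*c^2 + 58*c - 16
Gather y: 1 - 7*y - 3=-7*y - 2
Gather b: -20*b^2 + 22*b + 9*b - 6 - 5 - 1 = -20*b^2 + 31*b - 12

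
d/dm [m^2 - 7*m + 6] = 2*m - 7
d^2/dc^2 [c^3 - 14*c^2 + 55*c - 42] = 6*c - 28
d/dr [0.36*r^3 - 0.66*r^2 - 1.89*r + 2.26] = 1.08*r^2 - 1.32*r - 1.89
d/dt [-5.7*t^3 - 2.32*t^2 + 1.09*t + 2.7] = -17.1*t^2 - 4.64*t + 1.09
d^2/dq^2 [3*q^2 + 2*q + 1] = 6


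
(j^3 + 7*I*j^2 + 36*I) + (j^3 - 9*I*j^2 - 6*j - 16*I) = 2*j^3 - 2*I*j^2 - 6*j + 20*I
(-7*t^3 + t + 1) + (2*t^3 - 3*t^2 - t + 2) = -5*t^3 - 3*t^2 + 3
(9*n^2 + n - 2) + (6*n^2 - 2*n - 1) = 15*n^2 - n - 3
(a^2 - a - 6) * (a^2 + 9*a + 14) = a^4 + 8*a^3 - a^2 - 68*a - 84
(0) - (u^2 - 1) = 1 - u^2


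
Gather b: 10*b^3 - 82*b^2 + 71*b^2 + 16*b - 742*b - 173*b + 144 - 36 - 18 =10*b^3 - 11*b^2 - 899*b + 90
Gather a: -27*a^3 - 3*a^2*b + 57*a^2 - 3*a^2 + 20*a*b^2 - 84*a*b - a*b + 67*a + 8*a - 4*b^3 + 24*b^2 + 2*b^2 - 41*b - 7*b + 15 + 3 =-27*a^3 + a^2*(54 - 3*b) + a*(20*b^2 - 85*b + 75) - 4*b^3 + 26*b^2 - 48*b + 18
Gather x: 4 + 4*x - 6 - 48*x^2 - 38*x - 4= -48*x^2 - 34*x - 6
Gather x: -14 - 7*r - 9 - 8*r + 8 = -15*r - 15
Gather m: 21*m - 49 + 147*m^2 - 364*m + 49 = 147*m^2 - 343*m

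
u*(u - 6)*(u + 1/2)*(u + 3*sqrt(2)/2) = u^4 - 11*u^3/2 + 3*sqrt(2)*u^3/2 - 33*sqrt(2)*u^2/4 - 3*u^2 - 9*sqrt(2)*u/2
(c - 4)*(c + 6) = c^2 + 2*c - 24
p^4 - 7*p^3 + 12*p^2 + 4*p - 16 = (p - 4)*(p - 2)^2*(p + 1)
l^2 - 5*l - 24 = (l - 8)*(l + 3)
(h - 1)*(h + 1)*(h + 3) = h^3 + 3*h^2 - h - 3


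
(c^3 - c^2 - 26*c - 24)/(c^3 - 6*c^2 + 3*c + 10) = (c^2 - 2*c - 24)/(c^2 - 7*c + 10)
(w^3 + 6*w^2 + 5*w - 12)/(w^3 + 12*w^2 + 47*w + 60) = (w - 1)/(w + 5)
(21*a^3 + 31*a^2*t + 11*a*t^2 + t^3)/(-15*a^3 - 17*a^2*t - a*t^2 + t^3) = (7*a + t)/(-5*a + t)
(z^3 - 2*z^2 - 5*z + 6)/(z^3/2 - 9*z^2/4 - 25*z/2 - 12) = 4*(z^2 - 4*z + 3)/(2*z^2 - 13*z - 24)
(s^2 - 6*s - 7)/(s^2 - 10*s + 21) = (s + 1)/(s - 3)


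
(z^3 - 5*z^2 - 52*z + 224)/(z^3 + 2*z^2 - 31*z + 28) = (z - 8)/(z - 1)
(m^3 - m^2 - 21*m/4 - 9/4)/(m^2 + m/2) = m - 3/2 - 9/(2*m)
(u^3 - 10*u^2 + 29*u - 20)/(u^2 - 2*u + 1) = (u^2 - 9*u + 20)/(u - 1)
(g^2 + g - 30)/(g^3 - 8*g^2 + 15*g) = (g + 6)/(g*(g - 3))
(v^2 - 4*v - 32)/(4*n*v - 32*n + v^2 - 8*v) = (v + 4)/(4*n + v)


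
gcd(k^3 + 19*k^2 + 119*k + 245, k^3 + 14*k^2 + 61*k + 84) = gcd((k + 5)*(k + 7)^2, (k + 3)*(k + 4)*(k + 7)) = k + 7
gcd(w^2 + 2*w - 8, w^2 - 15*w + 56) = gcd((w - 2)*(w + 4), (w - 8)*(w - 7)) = 1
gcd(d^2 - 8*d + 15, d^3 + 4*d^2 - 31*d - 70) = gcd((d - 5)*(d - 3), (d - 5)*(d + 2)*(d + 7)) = d - 5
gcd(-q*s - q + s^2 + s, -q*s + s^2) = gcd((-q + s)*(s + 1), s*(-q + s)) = q - s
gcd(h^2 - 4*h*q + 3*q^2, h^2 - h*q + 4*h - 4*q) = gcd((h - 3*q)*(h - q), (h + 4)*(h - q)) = -h + q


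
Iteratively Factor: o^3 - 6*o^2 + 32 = (o - 4)*(o^2 - 2*o - 8) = (o - 4)^2*(o + 2)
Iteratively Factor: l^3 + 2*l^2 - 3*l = (l)*(l^2 + 2*l - 3) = l*(l - 1)*(l + 3)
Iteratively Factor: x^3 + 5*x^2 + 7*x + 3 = (x + 3)*(x^2 + 2*x + 1) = (x + 1)*(x + 3)*(x + 1)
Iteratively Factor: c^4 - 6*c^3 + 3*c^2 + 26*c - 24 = (c - 3)*(c^3 - 3*c^2 - 6*c + 8) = (c - 3)*(c + 2)*(c^2 - 5*c + 4) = (c - 4)*(c - 3)*(c + 2)*(c - 1)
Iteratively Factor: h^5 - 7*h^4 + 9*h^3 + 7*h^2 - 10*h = (h - 1)*(h^4 - 6*h^3 + 3*h^2 + 10*h) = (h - 2)*(h - 1)*(h^3 - 4*h^2 - 5*h) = (h - 2)*(h - 1)*(h + 1)*(h^2 - 5*h) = h*(h - 2)*(h - 1)*(h + 1)*(h - 5)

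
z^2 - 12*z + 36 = (z - 6)^2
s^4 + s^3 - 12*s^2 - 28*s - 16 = (s - 4)*(s + 1)*(s + 2)^2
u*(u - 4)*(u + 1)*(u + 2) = u^4 - u^3 - 10*u^2 - 8*u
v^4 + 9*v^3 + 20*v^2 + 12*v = v*(v + 1)*(v + 2)*(v + 6)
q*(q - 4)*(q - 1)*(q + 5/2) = q^4 - 5*q^3/2 - 17*q^2/2 + 10*q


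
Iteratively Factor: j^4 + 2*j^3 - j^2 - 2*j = (j)*(j^3 + 2*j^2 - j - 2) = j*(j + 2)*(j^2 - 1) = j*(j - 1)*(j + 2)*(j + 1)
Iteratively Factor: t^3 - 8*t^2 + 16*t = (t)*(t^2 - 8*t + 16) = t*(t - 4)*(t - 4)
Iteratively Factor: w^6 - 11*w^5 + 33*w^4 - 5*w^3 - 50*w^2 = (w)*(w^5 - 11*w^4 + 33*w^3 - 5*w^2 - 50*w) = w*(w - 5)*(w^4 - 6*w^3 + 3*w^2 + 10*w) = w*(w - 5)*(w + 1)*(w^3 - 7*w^2 + 10*w) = w^2*(w - 5)*(w + 1)*(w^2 - 7*w + 10) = w^2*(w - 5)^2*(w + 1)*(w - 2)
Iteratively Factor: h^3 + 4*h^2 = (h)*(h^2 + 4*h) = h*(h + 4)*(h)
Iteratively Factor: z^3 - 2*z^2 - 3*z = (z + 1)*(z^2 - 3*z) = z*(z + 1)*(z - 3)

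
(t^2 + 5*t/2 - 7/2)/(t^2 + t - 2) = (t + 7/2)/(t + 2)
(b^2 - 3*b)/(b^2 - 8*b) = (b - 3)/(b - 8)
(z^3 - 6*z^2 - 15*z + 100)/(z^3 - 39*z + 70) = (z^2 - z - 20)/(z^2 + 5*z - 14)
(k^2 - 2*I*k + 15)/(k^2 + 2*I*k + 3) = (k - 5*I)/(k - I)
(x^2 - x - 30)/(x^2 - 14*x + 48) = (x + 5)/(x - 8)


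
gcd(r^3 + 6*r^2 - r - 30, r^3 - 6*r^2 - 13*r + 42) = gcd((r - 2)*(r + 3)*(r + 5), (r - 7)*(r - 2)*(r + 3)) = r^2 + r - 6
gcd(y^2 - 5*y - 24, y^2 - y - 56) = y - 8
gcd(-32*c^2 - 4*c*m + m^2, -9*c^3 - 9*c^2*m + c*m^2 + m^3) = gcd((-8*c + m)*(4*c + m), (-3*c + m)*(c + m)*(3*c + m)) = 1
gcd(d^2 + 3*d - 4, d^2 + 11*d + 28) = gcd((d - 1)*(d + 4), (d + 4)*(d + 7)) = d + 4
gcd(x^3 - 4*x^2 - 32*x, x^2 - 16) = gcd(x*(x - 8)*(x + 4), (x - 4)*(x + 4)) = x + 4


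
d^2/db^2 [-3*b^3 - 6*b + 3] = -18*b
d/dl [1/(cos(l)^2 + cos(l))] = (sin(l)/cos(l)^2 + 2*tan(l))/(cos(l) + 1)^2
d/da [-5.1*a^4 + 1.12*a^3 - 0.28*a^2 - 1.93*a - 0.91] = -20.4*a^3 + 3.36*a^2 - 0.56*a - 1.93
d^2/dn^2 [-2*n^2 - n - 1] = -4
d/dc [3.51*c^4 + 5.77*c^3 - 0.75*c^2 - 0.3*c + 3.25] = 14.04*c^3 + 17.31*c^2 - 1.5*c - 0.3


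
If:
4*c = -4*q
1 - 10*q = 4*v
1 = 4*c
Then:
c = 1/4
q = -1/4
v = 7/8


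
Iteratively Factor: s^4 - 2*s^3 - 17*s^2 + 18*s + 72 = (s - 3)*(s^3 + s^2 - 14*s - 24) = (s - 4)*(s - 3)*(s^2 + 5*s + 6) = (s - 4)*(s - 3)*(s + 3)*(s + 2)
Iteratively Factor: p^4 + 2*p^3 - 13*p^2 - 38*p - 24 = (p + 1)*(p^3 + p^2 - 14*p - 24) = (p + 1)*(p + 3)*(p^2 - 2*p - 8) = (p - 4)*(p + 1)*(p + 3)*(p + 2)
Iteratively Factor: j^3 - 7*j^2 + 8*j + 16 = (j - 4)*(j^2 - 3*j - 4) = (j - 4)*(j + 1)*(j - 4)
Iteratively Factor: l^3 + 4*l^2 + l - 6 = (l + 2)*(l^2 + 2*l - 3) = (l - 1)*(l + 2)*(l + 3)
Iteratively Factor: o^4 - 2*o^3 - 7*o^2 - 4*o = (o + 1)*(o^3 - 3*o^2 - 4*o) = o*(o + 1)*(o^2 - 3*o - 4) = o*(o - 4)*(o + 1)*(o + 1)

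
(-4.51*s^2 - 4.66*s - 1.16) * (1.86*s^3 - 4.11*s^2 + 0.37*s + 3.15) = -8.3886*s^5 + 9.8685*s^4 + 15.3263*s^3 - 11.1631*s^2 - 15.1082*s - 3.654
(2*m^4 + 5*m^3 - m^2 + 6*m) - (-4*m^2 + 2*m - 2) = 2*m^4 + 5*m^3 + 3*m^2 + 4*m + 2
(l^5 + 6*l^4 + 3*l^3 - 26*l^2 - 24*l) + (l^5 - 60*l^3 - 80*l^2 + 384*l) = 2*l^5 + 6*l^4 - 57*l^3 - 106*l^2 + 360*l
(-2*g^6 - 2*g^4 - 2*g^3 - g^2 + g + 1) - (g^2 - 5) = -2*g^6 - 2*g^4 - 2*g^3 - 2*g^2 + g + 6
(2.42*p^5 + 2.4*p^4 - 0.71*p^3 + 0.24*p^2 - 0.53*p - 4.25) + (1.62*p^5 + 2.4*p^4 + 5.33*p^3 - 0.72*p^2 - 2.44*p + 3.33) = 4.04*p^5 + 4.8*p^4 + 4.62*p^3 - 0.48*p^2 - 2.97*p - 0.92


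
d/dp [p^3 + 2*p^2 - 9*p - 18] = 3*p^2 + 4*p - 9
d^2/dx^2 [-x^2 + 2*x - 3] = -2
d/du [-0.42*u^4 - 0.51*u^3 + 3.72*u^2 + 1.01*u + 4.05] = -1.68*u^3 - 1.53*u^2 + 7.44*u + 1.01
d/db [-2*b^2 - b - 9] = -4*b - 1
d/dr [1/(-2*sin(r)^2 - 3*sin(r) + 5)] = (4*sin(r) + 3)*cos(r)/(2*sin(r)^2 + 3*sin(r) - 5)^2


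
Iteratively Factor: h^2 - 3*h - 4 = (h + 1)*(h - 4)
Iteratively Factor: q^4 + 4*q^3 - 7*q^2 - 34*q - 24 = (q + 2)*(q^3 + 2*q^2 - 11*q - 12) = (q + 1)*(q + 2)*(q^2 + q - 12) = (q + 1)*(q + 2)*(q + 4)*(q - 3)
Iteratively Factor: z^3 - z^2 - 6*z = (z + 2)*(z^2 - 3*z) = (z - 3)*(z + 2)*(z)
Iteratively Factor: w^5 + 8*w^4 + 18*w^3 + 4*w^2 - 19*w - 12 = (w - 1)*(w^4 + 9*w^3 + 27*w^2 + 31*w + 12) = (w - 1)*(w + 1)*(w^3 + 8*w^2 + 19*w + 12) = (w - 1)*(w + 1)*(w + 3)*(w^2 + 5*w + 4) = (w - 1)*(w + 1)^2*(w + 3)*(w + 4)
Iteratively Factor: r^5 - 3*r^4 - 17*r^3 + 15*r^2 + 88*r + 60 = (r - 5)*(r^4 + 2*r^3 - 7*r^2 - 20*r - 12) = (r - 5)*(r + 2)*(r^3 - 7*r - 6) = (r - 5)*(r + 1)*(r + 2)*(r^2 - r - 6) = (r - 5)*(r + 1)*(r + 2)^2*(r - 3)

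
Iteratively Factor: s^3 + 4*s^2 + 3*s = (s)*(s^2 + 4*s + 3) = s*(s + 1)*(s + 3)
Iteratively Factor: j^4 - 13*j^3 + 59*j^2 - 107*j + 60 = (j - 1)*(j^3 - 12*j^2 + 47*j - 60) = (j - 5)*(j - 1)*(j^2 - 7*j + 12) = (j - 5)*(j - 4)*(j - 1)*(j - 3)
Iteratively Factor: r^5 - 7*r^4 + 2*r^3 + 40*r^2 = (r)*(r^4 - 7*r^3 + 2*r^2 + 40*r) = r*(r - 4)*(r^3 - 3*r^2 - 10*r) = r*(r - 4)*(r + 2)*(r^2 - 5*r) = r*(r - 5)*(r - 4)*(r + 2)*(r)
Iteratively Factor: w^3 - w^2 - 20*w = (w + 4)*(w^2 - 5*w) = (w - 5)*(w + 4)*(w)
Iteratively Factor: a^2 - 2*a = (a - 2)*(a)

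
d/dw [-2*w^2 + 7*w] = 7 - 4*w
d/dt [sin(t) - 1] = cos(t)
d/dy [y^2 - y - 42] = 2*y - 1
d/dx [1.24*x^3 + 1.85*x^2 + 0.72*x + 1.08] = 3.72*x^2 + 3.7*x + 0.72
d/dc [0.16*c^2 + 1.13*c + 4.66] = 0.32*c + 1.13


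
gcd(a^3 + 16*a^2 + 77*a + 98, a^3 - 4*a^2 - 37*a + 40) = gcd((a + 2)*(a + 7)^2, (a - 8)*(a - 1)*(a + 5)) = 1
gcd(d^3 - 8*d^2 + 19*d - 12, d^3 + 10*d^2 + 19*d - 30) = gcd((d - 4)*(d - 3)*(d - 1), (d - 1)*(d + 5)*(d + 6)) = d - 1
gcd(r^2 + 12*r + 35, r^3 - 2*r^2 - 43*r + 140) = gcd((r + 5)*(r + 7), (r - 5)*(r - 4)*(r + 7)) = r + 7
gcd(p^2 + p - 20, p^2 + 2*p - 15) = p + 5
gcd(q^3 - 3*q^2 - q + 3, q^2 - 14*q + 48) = 1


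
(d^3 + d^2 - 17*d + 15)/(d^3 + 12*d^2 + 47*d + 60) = (d^2 - 4*d + 3)/(d^2 + 7*d + 12)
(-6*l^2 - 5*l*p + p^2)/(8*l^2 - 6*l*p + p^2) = (-6*l^2 - 5*l*p + p^2)/(8*l^2 - 6*l*p + p^2)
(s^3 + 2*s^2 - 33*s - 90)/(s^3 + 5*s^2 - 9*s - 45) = (s - 6)/(s - 3)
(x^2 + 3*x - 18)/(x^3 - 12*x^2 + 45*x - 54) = (x + 6)/(x^2 - 9*x + 18)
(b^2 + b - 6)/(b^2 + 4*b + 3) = (b - 2)/(b + 1)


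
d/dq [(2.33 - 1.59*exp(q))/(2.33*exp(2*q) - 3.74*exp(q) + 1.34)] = (3.7047*exp(2*q) - 10.8578*exp(q) + 6.5836)*exp(q)/(5.4289*exp(4*q) - 17.4284*exp(3*q) + 20.232*exp(2*q) - 10.0232*exp(q) + 1.7956)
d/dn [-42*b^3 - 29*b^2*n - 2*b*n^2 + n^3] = -29*b^2 - 4*b*n + 3*n^2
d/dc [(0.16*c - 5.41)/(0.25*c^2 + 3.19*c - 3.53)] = (-0.04*c^2 + 2.705*c + 16.6931)/(0.0625*c^4 + 1.595*c^3 + 8.4111*c^2 - 22.5214*c + 12.4609)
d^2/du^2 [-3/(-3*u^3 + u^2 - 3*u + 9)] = 6*((1 - 9*u)*(3*u^3 - u^2 + 3*u - 9) + (9*u^2 - 2*u + 3)^2)/(3*u^3 - u^2 + 3*u - 9)^3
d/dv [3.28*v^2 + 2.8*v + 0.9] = 6.56*v + 2.8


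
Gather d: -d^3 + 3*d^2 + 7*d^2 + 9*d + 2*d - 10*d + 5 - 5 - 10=-d^3 + 10*d^2 + d - 10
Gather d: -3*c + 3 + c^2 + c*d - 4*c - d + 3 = c^2 - 7*c + d*(c - 1) + 6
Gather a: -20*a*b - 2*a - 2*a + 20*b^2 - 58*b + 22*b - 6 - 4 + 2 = a*(-20*b - 4) + 20*b^2 - 36*b - 8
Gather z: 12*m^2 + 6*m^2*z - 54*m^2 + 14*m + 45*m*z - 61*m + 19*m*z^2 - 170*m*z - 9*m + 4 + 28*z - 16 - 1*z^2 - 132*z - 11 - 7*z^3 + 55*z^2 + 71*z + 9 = -42*m^2 - 56*m - 7*z^3 + z^2*(19*m + 54) + z*(6*m^2 - 125*m - 33) - 14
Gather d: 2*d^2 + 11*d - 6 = 2*d^2 + 11*d - 6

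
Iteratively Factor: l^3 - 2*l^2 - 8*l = (l + 2)*(l^2 - 4*l) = (l - 4)*(l + 2)*(l)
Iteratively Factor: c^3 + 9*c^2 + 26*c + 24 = (c + 2)*(c^2 + 7*c + 12) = (c + 2)*(c + 4)*(c + 3)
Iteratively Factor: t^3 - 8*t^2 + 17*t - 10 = (t - 2)*(t^2 - 6*t + 5) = (t - 2)*(t - 1)*(t - 5)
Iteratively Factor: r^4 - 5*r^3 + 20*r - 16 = (r + 2)*(r^3 - 7*r^2 + 14*r - 8) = (r - 2)*(r + 2)*(r^2 - 5*r + 4) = (r - 2)*(r - 1)*(r + 2)*(r - 4)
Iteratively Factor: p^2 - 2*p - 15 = (p + 3)*(p - 5)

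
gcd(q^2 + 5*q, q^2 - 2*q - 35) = q + 5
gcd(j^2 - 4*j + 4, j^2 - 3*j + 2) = j - 2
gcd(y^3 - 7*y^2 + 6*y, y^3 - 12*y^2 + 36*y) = y^2 - 6*y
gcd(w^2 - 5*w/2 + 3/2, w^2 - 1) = w - 1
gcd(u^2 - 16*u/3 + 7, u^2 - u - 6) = u - 3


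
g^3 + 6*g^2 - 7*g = g*(g - 1)*(g + 7)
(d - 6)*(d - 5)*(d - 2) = d^3 - 13*d^2 + 52*d - 60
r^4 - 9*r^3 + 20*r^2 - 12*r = r*(r - 6)*(r - 2)*(r - 1)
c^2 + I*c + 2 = (c - I)*(c + 2*I)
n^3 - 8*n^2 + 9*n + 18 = (n - 6)*(n - 3)*(n + 1)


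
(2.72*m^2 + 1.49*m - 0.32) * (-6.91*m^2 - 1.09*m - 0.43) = -18.7952*m^4 - 13.2607*m^3 - 0.5825*m^2 - 0.2919*m + 0.1376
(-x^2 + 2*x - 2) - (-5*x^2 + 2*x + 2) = 4*x^2 - 4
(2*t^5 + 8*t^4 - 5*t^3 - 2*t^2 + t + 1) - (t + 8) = 2*t^5 + 8*t^4 - 5*t^3 - 2*t^2 - 7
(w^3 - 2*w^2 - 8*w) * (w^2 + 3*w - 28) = w^5 + w^4 - 42*w^3 + 32*w^2 + 224*w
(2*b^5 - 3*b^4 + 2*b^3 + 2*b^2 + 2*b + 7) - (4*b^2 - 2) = 2*b^5 - 3*b^4 + 2*b^3 - 2*b^2 + 2*b + 9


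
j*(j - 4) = j^2 - 4*j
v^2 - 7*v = v*(v - 7)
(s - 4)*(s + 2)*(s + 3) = s^3 + s^2 - 14*s - 24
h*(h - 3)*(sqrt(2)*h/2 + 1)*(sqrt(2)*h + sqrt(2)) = h^4 - 2*h^3 + sqrt(2)*h^3 - 3*h^2 - 2*sqrt(2)*h^2 - 3*sqrt(2)*h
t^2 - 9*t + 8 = (t - 8)*(t - 1)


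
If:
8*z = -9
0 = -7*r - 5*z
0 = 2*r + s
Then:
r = 45/56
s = -45/28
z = -9/8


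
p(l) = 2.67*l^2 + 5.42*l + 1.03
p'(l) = 5.34*l + 5.42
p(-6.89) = 90.44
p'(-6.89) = -31.37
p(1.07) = 9.89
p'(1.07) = 11.13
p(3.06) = 42.62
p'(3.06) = 21.76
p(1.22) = 11.62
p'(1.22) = 11.93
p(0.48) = 4.25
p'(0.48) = 7.98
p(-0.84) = -1.64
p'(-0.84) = 0.93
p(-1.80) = -0.08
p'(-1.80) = -4.19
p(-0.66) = -1.38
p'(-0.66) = 1.90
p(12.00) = 450.55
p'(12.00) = 69.50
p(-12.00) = 320.47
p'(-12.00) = -58.66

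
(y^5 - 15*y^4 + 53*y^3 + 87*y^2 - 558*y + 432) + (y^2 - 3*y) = y^5 - 15*y^4 + 53*y^3 + 88*y^2 - 561*y + 432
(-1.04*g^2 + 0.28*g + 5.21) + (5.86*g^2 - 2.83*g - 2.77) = 4.82*g^2 - 2.55*g + 2.44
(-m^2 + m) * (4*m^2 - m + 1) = -4*m^4 + 5*m^3 - 2*m^2 + m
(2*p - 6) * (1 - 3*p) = -6*p^2 + 20*p - 6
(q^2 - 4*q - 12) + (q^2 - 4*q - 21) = 2*q^2 - 8*q - 33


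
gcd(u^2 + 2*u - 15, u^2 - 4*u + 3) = u - 3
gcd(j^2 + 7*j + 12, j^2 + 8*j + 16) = j + 4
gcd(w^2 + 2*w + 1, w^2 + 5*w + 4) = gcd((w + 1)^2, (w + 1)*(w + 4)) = w + 1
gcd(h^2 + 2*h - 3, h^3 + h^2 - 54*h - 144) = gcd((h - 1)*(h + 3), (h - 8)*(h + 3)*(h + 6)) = h + 3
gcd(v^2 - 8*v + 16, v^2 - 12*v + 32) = v - 4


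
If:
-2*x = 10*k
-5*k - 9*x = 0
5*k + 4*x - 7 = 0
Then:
No Solution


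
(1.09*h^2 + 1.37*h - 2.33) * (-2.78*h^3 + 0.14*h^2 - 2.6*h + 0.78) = -3.0302*h^5 - 3.656*h^4 + 3.8352*h^3 - 3.038*h^2 + 7.1266*h - 1.8174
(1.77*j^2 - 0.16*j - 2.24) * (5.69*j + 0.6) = 10.0713*j^3 + 0.1516*j^2 - 12.8416*j - 1.344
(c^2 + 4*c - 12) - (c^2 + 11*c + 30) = -7*c - 42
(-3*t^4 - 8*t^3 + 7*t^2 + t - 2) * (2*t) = -6*t^5 - 16*t^4 + 14*t^3 + 2*t^2 - 4*t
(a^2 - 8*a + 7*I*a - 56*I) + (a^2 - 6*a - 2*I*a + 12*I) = 2*a^2 - 14*a + 5*I*a - 44*I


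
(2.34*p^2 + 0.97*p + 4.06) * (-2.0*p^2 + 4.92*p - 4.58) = -4.68*p^4 + 9.5728*p^3 - 14.0648*p^2 + 15.5326*p - 18.5948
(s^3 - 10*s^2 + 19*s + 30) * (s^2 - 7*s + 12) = s^5 - 17*s^4 + 101*s^3 - 223*s^2 + 18*s + 360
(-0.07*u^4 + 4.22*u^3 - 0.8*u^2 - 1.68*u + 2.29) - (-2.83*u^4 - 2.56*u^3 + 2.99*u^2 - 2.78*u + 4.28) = 2.76*u^4 + 6.78*u^3 - 3.79*u^2 + 1.1*u - 1.99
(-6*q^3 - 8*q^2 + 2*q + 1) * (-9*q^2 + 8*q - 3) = 54*q^5 + 24*q^4 - 64*q^3 + 31*q^2 + 2*q - 3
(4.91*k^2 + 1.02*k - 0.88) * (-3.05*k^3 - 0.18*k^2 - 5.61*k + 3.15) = -14.9755*k^5 - 3.9948*k^4 - 25.0447*k^3 + 9.9027*k^2 + 8.1498*k - 2.772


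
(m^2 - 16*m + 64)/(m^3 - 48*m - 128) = (m - 8)/(m^2 + 8*m + 16)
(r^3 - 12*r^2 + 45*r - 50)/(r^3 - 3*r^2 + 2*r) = (r^2 - 10*r + 25)/(r*(r - 1))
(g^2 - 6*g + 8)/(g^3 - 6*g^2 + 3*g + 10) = (g - 4)/(g^2 - 4*g - 5)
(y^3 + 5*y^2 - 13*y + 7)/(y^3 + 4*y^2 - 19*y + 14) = (y - 1)/(y - 2)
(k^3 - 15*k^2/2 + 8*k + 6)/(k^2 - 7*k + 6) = (k^2 - 3*k/2 - 1)/(k - 1)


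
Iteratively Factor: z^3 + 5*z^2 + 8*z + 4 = (z + 2)*(z^2 + 3*z + 2) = (z + 2)^2*(z + 1)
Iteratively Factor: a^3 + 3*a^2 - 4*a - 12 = (a + 2)*(a^2 + a - 6) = (a + 2)*(a + 3)*(a - 2)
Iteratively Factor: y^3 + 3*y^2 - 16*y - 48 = (y - 4)*(y^2 + 7*y + 12) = (y - 4)*(y + 3)*(y + 4)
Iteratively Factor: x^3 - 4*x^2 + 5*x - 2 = (x - 2)*(x^2 - 2*x + 1) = (x - 2)*(x - 1)*(x - 1)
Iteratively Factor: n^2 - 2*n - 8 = (n + 2)*(n - 4)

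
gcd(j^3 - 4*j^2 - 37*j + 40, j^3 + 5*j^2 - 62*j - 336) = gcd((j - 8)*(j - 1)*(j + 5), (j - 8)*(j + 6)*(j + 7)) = j - 8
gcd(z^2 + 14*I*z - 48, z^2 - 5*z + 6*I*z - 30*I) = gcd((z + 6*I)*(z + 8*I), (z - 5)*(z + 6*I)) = z + 6*I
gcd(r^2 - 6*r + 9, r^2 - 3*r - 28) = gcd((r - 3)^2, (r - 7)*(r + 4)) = 1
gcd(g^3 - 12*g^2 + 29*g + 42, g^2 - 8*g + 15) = 1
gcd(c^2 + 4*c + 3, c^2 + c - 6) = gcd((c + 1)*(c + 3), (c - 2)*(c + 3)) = c + 3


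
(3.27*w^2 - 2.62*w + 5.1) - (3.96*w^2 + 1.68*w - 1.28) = -0.69*w^2 - 4.3*w + 6.38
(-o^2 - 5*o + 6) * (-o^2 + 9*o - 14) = o^4 - 4*o^3 - 37*o^2 + 124*o - 84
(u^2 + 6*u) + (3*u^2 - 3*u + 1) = 4*u^2 + 3*u + 1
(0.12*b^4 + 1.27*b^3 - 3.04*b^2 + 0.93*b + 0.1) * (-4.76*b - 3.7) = -0.5712*b^5 - 6.4892*b^4 + 9.7714*b^3 + 6.8212*b^2 - 3.917*b - 0.37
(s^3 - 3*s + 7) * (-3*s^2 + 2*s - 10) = -3*s^5 + 2*s^4 - s^3 - 27*s^2 + 44*s - 70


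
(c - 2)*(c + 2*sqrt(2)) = c^2 - 2*c + 2*sqrt(2)*c - 4*sqrt(2)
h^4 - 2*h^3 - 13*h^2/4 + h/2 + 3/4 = (h - 3)*(h - 1/2)*(h + 1/2)*(h + 1)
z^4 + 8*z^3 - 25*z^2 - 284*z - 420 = (z - 6)*(z + 2)*(z + 5)*(z + 7)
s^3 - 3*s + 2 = (s - 1)^2*(s + 2)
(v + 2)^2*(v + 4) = v^3 + 8*v^2 + 20*v + 16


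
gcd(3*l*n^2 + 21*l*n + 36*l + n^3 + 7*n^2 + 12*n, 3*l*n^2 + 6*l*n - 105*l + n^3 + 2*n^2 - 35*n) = 3*l + n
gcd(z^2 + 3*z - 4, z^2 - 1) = z - 1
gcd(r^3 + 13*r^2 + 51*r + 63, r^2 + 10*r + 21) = r^2 + 10*r + 21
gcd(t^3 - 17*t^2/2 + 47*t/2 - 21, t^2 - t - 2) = t - 2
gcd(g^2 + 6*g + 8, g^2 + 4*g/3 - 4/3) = g + 2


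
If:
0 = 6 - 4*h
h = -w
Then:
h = 3/2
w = -3/2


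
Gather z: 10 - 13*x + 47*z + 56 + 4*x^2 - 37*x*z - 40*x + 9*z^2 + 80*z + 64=4*x^2 - 53*x + 9*z^2 + z*(127 - 37*x) + 130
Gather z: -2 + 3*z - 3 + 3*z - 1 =6*z - 6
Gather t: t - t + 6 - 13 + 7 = 0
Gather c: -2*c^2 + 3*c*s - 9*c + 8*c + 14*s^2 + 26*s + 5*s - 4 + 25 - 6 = -2*c^2 + c*(3*s - 1) + 14*s^2 + 31*s + 15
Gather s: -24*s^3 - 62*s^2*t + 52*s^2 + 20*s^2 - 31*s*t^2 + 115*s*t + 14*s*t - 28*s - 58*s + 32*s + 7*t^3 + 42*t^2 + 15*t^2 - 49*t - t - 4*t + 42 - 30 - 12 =-24*s^3 + s^2*(72 - 62*t) + s*(-31*t^2 + 129*t - 54) + 7*t^3 + 57*t^2 - 54*t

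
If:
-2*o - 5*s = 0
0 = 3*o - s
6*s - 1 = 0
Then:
No Solution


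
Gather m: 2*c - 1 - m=2*c - m - 1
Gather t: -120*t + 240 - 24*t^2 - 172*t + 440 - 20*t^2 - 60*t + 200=-44*t^2 - 352*t + 880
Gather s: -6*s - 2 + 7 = 5 - 6*s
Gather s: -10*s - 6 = -10*s - 6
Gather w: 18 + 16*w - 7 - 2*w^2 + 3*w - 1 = -2*w^2 + 19*w + 10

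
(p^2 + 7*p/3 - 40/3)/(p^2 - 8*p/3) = (p + 5)/p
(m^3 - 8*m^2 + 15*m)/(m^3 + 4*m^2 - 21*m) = (m - 5)/(m + 7)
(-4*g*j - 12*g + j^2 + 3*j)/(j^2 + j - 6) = (-4*g + j)/(j - 2)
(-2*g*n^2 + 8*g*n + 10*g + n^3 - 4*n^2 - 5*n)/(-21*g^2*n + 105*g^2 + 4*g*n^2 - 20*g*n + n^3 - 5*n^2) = (2*g*n + 2*g - n^2 - n)/(21*g^2 - 4*g*n - n^2)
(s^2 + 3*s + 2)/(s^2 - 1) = (s + 2)/(s - 1)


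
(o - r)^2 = o^2 - 2*o*r + r^2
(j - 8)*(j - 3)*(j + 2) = j^3 - 9*j^2 + 2*j + 48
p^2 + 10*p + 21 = (p + 3)*(p + 7)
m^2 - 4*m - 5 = (m - 5)*(m + 1)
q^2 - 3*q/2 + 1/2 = (q - 1)*(q - 1/2)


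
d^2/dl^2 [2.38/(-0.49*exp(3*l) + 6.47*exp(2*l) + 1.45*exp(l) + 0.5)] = (2.38*(-2.94*exp(2*l) + 25.88*exp(l) + 2.9)*(-1.47*exp(2*l) + 12.94*exp(l) + 1.45)*exp(l) + (10.4958*exp(2*l) - 61.5944*exp(l) - 3.451)*(-0.49*exp(3*l) + 6.47*exp(2*l) + 1.45*exp(l) + 0.5))*exp(l)/(-0.49*exp(3*l) + 6.47*exp(2*l) + 1.45*exp(l) + 0.5)^3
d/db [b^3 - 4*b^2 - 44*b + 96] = 3*b^2 - 8*b - 44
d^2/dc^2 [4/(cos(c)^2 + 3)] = 8*(-2*sin(c)^4 - 5*sin(c)^2 + 4)/(cos(c)^2 + 3)^3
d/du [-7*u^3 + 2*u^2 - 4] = u*(4 - 21*u)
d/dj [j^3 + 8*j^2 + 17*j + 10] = 3*j^2 + 16*j + 17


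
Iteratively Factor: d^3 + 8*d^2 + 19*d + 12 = (d + 3)*(d^2 + 5*d + 4) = (d + 3)*(d + 4)*(d + 1)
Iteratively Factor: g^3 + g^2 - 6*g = (g + 3)*(g^2 - 2*g) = (g - 2)*(g + 3)*(g)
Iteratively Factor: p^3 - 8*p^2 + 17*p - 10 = (p - 1)*(p^2 - 7*p + 10) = (p - 2)*(p - 1)*(p - 5)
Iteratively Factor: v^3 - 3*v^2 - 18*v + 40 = (v - 2)*(v^2 - v - 20) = (v - 5)*(v - 2)*(v + 4)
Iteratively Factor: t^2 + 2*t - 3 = (t + 3)*(t - 1)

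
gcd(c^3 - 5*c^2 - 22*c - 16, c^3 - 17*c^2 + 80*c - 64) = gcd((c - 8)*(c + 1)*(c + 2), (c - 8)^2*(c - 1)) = c - 8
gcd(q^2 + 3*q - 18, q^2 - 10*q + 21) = q - 3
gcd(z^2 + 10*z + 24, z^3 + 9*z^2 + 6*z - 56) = z + 4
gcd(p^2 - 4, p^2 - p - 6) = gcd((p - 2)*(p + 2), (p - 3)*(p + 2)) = p + 2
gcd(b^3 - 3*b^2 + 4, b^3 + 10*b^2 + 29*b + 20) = b + 1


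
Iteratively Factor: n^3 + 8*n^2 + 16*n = (n + 4)*(n^2 + 4*n) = n*(n + 4)*(n + 4)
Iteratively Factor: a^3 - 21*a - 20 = (a + 4)*(a^2 - 4*a - 5) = (a - 5)*(a + 4)*(a + 1)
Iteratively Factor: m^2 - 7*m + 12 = (m - 3)*(m - 4)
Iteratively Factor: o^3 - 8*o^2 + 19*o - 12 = (o - 4)*(o^2 - 4*o + 3) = (o - 4)*(o - 3)*(o - 1)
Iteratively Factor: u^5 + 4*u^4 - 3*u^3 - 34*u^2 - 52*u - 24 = (u + 2)*(u^4 + 2*u^3 - 7*u^2 - 20*u - 12) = (u + 2)^2*(u^3 - 7*u - 6) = (u + 1)*(u + 2)^2*(u^2 - u - 6) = (u + 1)*(u + 2)^3*(u - 3)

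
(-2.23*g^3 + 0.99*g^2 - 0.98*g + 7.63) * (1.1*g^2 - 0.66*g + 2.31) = -2.453*g^5 + 2.5608*g^4 - 6.8827*g^3 + 11.3267*g^2 - 7.2996*g + 17.6253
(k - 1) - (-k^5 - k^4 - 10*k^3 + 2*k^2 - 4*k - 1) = k^5 + k^4 + 10*k^3 - 2*k^2 + 5*k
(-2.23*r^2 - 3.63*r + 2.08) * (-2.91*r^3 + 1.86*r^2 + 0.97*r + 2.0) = 6.4893*r^5 + 6.4155*r^4 - 14.9677*r^3 - 4.1123*r^2 - 5.2424*r + 4.16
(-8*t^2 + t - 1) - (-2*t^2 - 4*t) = -6*t^2 + 5*t - 1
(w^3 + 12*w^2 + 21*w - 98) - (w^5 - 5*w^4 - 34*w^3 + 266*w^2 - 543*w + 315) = -w^5 + 5*w^4 + 35*w^3 - 254*w^2 + 564*w - 413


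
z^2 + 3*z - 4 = (z - 1)*(z + 4)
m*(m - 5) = m^2 - 5*m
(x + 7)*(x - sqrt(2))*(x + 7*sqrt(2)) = x^3 + 7*x^2 + 6*sqrt(2)*x^2 - 14*x + 42*sqrt(2)*x - 98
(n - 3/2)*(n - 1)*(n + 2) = n^3 - n^2/2 - 7*n/2 + 3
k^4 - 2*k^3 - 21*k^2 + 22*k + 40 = (k - 5)*(k - 2)*(k + 1)*(k + 4)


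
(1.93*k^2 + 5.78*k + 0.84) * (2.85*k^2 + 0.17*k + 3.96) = 5.5005*k^4 + 16.8011*k^3 + 11.0194*k^2 + 23.0316*k + 3.3264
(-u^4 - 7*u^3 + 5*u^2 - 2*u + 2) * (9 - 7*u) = 7*u^5 + 40*u^4 - 98*u^3 + 59*u^2 - 32*u + 18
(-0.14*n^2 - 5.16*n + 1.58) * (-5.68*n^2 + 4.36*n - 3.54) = 0.7952*n^4 + 28.6984*n^3 - 30.9764*n^2 + 25.1552*n - 5.5932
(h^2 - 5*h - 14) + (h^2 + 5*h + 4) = 2*h^2 - 10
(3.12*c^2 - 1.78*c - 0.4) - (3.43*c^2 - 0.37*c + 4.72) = -0.31*c^2 - 1.41*c - 5.12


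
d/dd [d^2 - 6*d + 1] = 2*d - 6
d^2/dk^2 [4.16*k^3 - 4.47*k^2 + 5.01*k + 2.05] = 24.96*k - 8.94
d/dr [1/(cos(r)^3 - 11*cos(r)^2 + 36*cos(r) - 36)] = (3*cos(r)^2 - 22*cos(r) + 36)*sin(r)/(cos(r)^3 - 11*cos(r)^2 + 36*cos(r) - 36)^2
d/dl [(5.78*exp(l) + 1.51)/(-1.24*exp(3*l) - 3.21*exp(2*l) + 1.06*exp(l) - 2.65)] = (14.3344*exp(3*l) + 24.171*exp(2*l) + 9.6942*exp(l) - 16.9176)*exp(l)/(1.5376*exp(6*l) + 7.9608*exp(5*l) + 7.6753*exp(4*l) - 0.2332*exp(3*l) + 18.1366*exp(2*l) - 5.618*exp(l) + 7.0225)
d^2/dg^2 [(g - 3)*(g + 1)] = 2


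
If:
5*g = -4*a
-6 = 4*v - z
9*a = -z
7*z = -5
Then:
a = 5/63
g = -4/63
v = -47/28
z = -5/7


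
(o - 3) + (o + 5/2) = 2*o - 1/2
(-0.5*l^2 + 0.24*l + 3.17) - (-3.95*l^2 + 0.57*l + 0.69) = 3.45*l^2 - 0.33*l + 2.48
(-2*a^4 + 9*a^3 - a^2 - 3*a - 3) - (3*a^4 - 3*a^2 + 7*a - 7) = -5*a^4 + 9*a^3 + 2*a^2 - 10*a + 4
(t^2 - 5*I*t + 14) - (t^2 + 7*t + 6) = -7*t - 5*I*t + 8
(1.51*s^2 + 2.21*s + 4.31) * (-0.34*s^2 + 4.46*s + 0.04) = -0.5134*s^4 + 5.9832*s^3 + 8.4516*s^2 + 19.311*s + 0.1724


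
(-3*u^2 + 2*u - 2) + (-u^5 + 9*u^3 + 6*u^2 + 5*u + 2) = -u^5 + 9*u^3 + 3*u^2 + 7*u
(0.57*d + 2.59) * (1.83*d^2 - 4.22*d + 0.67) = 1.0431*d^3 + 2.3343*d^2 - 10.5479*d + 1.7353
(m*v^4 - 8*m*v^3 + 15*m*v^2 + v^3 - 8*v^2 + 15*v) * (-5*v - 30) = -5*m*v^5 + 10*m*v^4 + 165*m*v^3 - 450*m*v^2 - 5*v^4 + 10*v^3 + 165*v^2 - 450*v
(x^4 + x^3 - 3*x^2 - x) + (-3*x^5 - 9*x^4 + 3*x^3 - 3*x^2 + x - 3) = -3*x^5 - 8*x^4 + 4*x^3 - 6*x^2 - 3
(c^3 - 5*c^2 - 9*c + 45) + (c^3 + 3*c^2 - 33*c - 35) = 2*c^3 - 2*c^2 - 42*c + 10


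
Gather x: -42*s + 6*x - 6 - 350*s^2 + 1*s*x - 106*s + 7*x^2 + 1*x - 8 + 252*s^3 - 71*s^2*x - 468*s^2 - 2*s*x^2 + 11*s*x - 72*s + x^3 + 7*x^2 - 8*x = 252*s^3 - 818*s^2 - 220*s + x^3 + x^2*(14 - 2*s) + x*(-71*s^2 + 12*s - 1) - 14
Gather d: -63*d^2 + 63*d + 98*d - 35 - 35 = -63*d^2 + 161*d - 70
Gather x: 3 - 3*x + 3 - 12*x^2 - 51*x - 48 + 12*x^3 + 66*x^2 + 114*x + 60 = 12*x^3 + 54*x^2 + 60*x + 18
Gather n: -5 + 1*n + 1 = n - 4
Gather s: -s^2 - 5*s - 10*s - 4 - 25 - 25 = -s^2 - 15*s - 54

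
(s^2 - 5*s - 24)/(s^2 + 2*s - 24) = (s^2 - 5*s - 24)/(s^2 + 2*s - 24)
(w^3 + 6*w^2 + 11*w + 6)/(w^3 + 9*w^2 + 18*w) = (w^2 + 3*w + 2)/(w*(w + 6))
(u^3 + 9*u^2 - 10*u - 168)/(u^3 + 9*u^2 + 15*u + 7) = (u^2 + 2*u - 24)/(u^2 + 2*u + 1)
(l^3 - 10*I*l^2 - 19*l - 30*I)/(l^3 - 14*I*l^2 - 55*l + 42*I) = (l^2 - 4*I*l + 5)/(l^2 - 8*I*l - 7)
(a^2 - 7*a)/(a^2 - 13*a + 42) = a/(a - 6)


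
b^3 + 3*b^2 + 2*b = b*(b + 1)*(b + 2)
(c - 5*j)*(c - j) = c^2 - 6*c*j + 5*j^2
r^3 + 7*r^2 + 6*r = r*(r + 1)*(r + 6)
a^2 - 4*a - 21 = (a - 7)*(a + 3)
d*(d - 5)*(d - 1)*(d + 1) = d^4 - 5*d^3 - d^2 + 5*d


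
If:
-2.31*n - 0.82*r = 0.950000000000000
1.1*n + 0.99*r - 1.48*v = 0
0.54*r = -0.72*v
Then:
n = -0.51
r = 0.26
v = -0.20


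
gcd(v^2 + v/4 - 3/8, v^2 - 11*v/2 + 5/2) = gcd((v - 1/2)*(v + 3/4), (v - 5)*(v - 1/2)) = v - 1/2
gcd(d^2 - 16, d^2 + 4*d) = d + 4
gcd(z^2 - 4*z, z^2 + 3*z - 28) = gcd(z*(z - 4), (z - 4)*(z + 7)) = z - 4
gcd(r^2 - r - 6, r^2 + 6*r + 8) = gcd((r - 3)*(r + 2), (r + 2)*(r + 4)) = r + 2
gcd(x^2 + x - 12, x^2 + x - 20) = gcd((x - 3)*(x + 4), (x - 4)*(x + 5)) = 1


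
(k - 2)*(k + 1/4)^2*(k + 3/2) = k^4 - 51*k^2/16 - 49*k/32 - 3/16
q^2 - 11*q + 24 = (q - 8)*(q - 3)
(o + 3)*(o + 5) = o^2 + 8*o + 15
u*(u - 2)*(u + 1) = u^3 - u^2 - 2*u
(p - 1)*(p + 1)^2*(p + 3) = p^4 + 4*p^3 + 2*p^2 - 4*p - 3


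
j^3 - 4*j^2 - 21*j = j*(j - 7)*(j + 3)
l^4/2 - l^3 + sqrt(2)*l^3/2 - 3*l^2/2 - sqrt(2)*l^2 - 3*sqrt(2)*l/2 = l*(l/2 + sqrt(2)/2)*(l - 3)*(l + 1)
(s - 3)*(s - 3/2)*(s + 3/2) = s^3 - 3*s^2 - 9*s/4 + 27/4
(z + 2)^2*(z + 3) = z^3 + 7*z^2 + 16*z + 12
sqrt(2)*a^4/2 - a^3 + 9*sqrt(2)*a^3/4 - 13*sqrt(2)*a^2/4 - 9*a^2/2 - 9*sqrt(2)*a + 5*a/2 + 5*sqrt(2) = (a - 1/2)*(a + 5)*(a - 2*sqrt(2))*(sqrt(2)*a/2 + 1)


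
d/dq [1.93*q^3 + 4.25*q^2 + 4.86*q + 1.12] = 5.79*q^2 + 8.5*q + 4.86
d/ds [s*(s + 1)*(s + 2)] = 3*s^2 + 6*s + 2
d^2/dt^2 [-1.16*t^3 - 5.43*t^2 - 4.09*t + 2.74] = -6.96*t - 10.86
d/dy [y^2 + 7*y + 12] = 2*y + 7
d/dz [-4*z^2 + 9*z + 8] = 9 - 8*z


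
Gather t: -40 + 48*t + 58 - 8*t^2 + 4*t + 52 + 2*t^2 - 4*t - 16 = -6*t^2 + 48*t + 54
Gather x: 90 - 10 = 80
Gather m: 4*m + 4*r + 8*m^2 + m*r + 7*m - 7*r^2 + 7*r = 8*m^2 + m*(r + 11) - 7*r^2 + 11*r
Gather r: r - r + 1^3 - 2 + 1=0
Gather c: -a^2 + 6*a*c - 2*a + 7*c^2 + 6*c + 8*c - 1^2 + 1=-a^2 - 2*a + 7*c^2 + c*(6*a + 14)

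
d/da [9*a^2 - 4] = 18*a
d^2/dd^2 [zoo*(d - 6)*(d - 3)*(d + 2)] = zoo*(d + 1)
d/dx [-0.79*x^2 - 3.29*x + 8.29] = -1.58*x - 3.29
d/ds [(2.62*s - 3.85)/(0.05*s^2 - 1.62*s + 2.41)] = (-0.131*s^2 + 0.385*s + 0.0771999999999995)/(0.0025*s^4 - 0.162*s^3 + 2.8654*s^2 - 7.8084*s + 5.8081)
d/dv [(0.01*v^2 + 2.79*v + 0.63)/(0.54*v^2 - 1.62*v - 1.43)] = (-1.5228*v^2 - 0.709*v - 2.9691)/(0.2916*v^4 - 1.7496*v^3 + 1.08*v^2 + 4.6332*v + 2.0449)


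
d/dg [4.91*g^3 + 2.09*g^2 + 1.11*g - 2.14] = 14.73*g^2 + 4.18*g + 1.11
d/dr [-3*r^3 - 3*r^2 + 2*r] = -9*r^2 - 6*r + 2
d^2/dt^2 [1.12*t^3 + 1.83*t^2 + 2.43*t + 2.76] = 6.72*t + 3.66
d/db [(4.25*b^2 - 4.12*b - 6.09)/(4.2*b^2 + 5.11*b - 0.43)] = (39.0215*b^2 + 47.501*b + 32.8915)/(17.64*b^4 + 42.924*b^3 + 22.5001*b^2 - 4.3946*b + 0.1849)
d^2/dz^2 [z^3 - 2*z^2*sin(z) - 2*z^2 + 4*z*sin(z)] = 2*z^2*sin(z) - 4*z*sin(z) - 8*z*cos(z) + 6*z - 4*sin(z) + 8*cos(z) - 4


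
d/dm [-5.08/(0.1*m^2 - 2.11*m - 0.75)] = (1.016*m - 10.7188)/(-0.1*m^2 + 2.11*m + 0.75)^2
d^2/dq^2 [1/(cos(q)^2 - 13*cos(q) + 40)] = (-4*sin(q)^4 + 11*sin(q)^2 - 2275*cos(q)/4 + 39*cos(3*q)/4 + 251)/((cos(q) - 8)^3*(cos(q) - 5)^3)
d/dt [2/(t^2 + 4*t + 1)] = 4*(-t - 2)/(t^2 + 4*t + 1)^2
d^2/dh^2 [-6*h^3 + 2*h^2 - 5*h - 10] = 4 - 36*h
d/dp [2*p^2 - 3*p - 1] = 4*p - 3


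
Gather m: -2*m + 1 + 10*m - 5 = 8*m - 4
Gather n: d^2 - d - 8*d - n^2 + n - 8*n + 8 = d^2 - 9*d - n^2 - 7*n + 8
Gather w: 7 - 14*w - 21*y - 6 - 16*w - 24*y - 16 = -30*w - 45*y - 15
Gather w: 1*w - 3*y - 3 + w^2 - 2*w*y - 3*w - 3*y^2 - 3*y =w^2 + w*(-2*y - 2) - 3*y^2 - 6*y - 3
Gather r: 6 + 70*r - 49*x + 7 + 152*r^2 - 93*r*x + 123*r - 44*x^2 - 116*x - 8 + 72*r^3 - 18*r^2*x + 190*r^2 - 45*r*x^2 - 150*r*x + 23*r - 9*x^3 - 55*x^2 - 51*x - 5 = 72*r^3 + r^2*(342 - 18*x) + r*(-45*x^2 - 243*x + 216) - 9*x^3 - 99*x^2 - 216*x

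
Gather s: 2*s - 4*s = -2*s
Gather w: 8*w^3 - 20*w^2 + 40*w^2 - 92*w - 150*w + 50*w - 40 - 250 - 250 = 8*w^3 + 20*w^2 - 192*w - 540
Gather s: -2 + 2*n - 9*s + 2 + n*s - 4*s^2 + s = 2*n - 4*s^2 + s*(n - 8)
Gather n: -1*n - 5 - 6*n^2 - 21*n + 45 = -6*n^2 - 22*n + 40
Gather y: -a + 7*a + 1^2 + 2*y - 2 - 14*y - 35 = 6*a - 12*y - 36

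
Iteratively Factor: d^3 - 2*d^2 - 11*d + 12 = (d - 1)*(d^2 - d - 12) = (d - 1)*(d + 3)*(d - 4)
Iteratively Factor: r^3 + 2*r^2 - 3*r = (r + 3)*(r^2 - r) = r*(r + 3)*(r - 1)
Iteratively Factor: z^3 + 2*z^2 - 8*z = (z - 2)*(z^2 + 4*z) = z*(z - 2)*(z + 4)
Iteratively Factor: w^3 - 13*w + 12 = (w - 1)*(w^2 + w - 12) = (w - 3)*(w - 1)*(w + 4)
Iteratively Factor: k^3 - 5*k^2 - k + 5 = (k - 5)*(k^2 - 1) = (k - 5)*(k + 1)*(k - 1)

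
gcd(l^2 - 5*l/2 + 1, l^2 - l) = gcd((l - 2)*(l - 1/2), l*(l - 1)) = 1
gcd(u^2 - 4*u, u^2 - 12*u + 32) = u - 4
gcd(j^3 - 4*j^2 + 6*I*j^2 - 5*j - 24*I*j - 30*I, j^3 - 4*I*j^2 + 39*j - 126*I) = j + 6*I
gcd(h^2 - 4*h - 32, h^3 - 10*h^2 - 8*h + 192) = h^2 - 4*h - 32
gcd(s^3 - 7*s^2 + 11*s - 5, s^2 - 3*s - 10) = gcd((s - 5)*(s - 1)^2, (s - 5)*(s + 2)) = s - 5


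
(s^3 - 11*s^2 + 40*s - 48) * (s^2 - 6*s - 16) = s^5 - 17*s^4 + 90*s^3 - 112*s^2 - 352*s + 768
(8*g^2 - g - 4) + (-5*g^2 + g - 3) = 3*g^2 - 7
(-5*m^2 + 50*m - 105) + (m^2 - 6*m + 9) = -4*m^2 + 44*m - 96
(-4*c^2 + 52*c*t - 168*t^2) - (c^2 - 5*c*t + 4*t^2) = -5*c^2 + 57*c*t - 172*t^2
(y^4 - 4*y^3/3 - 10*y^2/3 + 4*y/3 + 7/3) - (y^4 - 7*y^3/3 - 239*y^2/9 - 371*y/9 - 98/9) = y^3 + 209*y^2/9 + 383*y/9 + 119/9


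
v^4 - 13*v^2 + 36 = (v - 3)*(v - 2)*(v + 2)*(v + 3)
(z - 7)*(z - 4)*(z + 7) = z^3 - 4*z^2 - 49*z + 196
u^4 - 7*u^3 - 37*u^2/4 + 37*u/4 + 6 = (u - 8)*(u - 1)*(u + 1/2)*(u + 3/2)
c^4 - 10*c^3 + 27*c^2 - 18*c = c*(c - 6)*(c - 3)*(c - 1)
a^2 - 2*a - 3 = (a - 3)*(a + 1)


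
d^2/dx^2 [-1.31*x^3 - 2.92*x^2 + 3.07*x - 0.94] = -7.86*x - 5.84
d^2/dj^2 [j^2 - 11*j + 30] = 2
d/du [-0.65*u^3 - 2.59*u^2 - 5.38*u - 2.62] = -1.95*u^2 - 5.18*u - 5.38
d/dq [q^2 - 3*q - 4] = 2*q - 3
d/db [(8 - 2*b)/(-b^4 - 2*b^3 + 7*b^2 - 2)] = 2*(b^4 + 2*b^3 - 7*b^2 - 2*b*(b - 4)*(2*b^2 + 3*b - 7) + 2)/(b^4 + 2*b^3 - 7*b^2 + 2)^2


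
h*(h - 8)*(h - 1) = h^3 - 9*h^2 + 8*h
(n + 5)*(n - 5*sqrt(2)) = n^2 - 5*sqrt(2)*n + 5*n - 25*sqrt(2)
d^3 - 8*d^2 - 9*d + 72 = (d - 8)*(d - 3)*(d + 3)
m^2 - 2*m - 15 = (m - 5)*(m + 3)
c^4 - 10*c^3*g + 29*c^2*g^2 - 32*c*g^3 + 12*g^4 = (c - 6*g)*(c - 2*g)*(c - g)^2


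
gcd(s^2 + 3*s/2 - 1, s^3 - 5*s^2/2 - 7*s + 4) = s^2 + 3*s/2 - 1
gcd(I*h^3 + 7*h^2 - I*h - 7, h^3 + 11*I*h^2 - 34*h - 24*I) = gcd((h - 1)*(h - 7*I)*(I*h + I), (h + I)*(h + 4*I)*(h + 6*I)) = 1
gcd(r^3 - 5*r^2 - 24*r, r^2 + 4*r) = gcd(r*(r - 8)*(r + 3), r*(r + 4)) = r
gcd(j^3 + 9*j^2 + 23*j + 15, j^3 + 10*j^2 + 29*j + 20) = j^2 + 6*j + 5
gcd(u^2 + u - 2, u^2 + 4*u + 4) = u + 2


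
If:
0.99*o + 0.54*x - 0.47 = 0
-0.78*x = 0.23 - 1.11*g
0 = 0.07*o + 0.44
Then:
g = 8.92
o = -6.29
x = 12.39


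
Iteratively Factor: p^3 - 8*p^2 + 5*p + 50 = (p + 2)*(p^2 - 10*p + 25) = (p - 5)*(p + 2)*(p - 5)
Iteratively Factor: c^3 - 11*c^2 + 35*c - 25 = (c - 5)*(c^2 - 6*c + 5) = (c - 5)^2*(c - 1)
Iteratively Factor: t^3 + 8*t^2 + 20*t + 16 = (t + 2)*(t^2 + 6*t + 8) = (t + 2)*(t + 4)*(t + 2)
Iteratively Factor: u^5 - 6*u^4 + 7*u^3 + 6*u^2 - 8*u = (u + 1)*(u^4 - 7*u^3 + 14*u^2 - 8*u) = (u - 1)*(u + 1)*(u^3 - 6*u^2 + 8*u) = (u - 2)*(u - 1)*(u + 1)*(u^2 - 4*u) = (u - 4)*(u - 2)*(u - 1)*(u + 1)*(u)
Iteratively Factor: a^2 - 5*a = (a - 5)*(a)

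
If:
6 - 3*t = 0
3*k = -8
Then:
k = -8/3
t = 2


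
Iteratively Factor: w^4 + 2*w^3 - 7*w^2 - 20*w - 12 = (w + 1)*(w^3 + w^2 - 8*w - 12) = (w + 1)*(w + 2)*(w^2 - w - 6) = (w + 1)*(w + 2)^2*(w - 3)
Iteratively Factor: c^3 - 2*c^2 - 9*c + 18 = (c - 3)*(c^2 + c - 6) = (c - 3)*(c + 3)*(c - 2)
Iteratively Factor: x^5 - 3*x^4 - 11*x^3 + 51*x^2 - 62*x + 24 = (x - 2)*(x^4 - x^3 - 13*x^2 + 25*x - 12) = (x - 2)*(x - 1)*(x^3 - 13*x + 12) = (x - 2)*(x - 1)^2*(x^2 + x - 12) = (x - 3)*(x - 2)*(x - 1)^2*(x + 4)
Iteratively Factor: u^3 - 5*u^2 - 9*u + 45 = (u - 3)*(u^2 - 2*u - 15) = (u - 3)*(u + 3)*(u - 5)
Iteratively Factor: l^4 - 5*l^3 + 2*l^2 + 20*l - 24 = (l + 2)*(l^3 - 7*l^2 + 16*l - 12) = (l - 3)*(l + 2)*(l^2 - 4*l + 4) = (l - 3)*(l - 2)*(l + 2)*(l - 2)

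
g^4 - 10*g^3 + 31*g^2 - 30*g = g*(g - 5)*(g - 3)*(g - 2)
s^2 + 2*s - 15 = (s - 3)*(s + 5)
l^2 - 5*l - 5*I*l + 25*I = (l - 5)*(l - 5*I)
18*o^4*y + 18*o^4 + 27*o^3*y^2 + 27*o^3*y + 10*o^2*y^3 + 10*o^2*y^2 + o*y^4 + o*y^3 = (o + y)*(3*o + y)*(6*o + y)*(o*y + o)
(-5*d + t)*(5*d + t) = -25*d^2 + t^2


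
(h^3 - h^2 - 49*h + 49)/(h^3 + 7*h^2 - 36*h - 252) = (h^2 - 8*h + 7)/(h^2 - 36)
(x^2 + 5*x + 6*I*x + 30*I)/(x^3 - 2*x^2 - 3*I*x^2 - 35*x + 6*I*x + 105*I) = (x + 6*I)/(x^2 - x*(7 + 3*I) + 21*I)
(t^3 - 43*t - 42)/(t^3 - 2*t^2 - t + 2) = (t^2 - t - 42)/(t^2 - 3*t + 2)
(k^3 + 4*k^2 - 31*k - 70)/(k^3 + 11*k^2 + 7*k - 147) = (k^2 - 3*k - 10)/(k^2 + 4*k - 21)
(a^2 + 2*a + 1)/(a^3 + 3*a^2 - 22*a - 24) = (a + 1)/(a^2 + 2*a - 24)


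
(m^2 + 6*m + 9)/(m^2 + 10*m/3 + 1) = 3*(m + 3)/(3*m + 1)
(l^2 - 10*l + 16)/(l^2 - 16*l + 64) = (l - 2)/(l - 8)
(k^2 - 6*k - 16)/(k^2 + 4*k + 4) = (k - 8)/(k + 2)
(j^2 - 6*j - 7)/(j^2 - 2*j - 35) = (j + 1)/(j + 5)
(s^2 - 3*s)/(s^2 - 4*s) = (s - 3)/(s - 4)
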